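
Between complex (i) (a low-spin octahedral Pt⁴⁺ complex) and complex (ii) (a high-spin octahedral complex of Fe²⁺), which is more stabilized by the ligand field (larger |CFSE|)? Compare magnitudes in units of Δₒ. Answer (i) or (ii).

(i)

(i): Pt is in group 10, so Pt⁴⁺ is d⁶ (10 − 4 = 6); t₂g⁶ eg⁰, CFSE = -2.4Δₒ.
(ii): Fe²⁺: group 8, so d-count = 8 − 2 = 6; t2g^4 e_g^2, CFSE = -0.4Δₒ.
So (i) has the larger |CFSE|.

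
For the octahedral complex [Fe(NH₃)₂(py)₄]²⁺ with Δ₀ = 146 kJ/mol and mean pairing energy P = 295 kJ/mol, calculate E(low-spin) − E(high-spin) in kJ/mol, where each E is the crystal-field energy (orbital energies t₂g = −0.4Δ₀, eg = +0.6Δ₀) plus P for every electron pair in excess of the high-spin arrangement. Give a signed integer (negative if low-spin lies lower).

298

Ligand charges: 2×(+0) from NH₃ and 4×(+0) from py sum to +0; with overall charge +2, Fe is +2.
Group 8 minus oxidation state +2 gives a d⁶ configuration for Fe²⁺.
High-spin: t₂g⁴ eg², CFSE = -0.4Δ₀ = -58 kJ/mol.
Low-spin t₂g⁶ eg⁰ gives -2.4Δ₀ = -350 kJ/mol, but forming 2 extra pairs costs 2P = 590 kJ/mol, so E(LS) = -350 + 590 = 240 kJ/mol.
Thus E(LS) − E(HS) = 298 kJ/mol.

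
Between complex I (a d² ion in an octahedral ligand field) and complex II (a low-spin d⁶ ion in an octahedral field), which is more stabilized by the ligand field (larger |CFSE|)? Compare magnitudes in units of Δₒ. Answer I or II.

II

I: t2g^2 e_g^0, CFSE = -0.8Δₒ.
II: t₂g⁶ eg⁰, CFSE = -2.4Δₒ.
So II has the larger |CFSE|.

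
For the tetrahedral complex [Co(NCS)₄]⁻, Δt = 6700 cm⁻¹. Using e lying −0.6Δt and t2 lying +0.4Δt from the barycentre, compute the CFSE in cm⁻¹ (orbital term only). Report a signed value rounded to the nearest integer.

Each NCS⁻ contributes -1; 4 × (-1) = -4. With overall charge -1, Co is in the +3 oxidation state.
Co sits in group 9; removing 3 electrons leaves Co³⁺ with 9 − 3 = 6 d electrons.
With tetrahedral geometry the complex is necessarily high-spin.
The d⁶ electrons fill as e^3 t2^3.
CFSE(orbital) = 3×(-0.6Δt) + 3×(0.4Δt) = -0.6Δt; with Δt = 6700 cm⁻¹ that is -4020 cm⁻¹.

-4020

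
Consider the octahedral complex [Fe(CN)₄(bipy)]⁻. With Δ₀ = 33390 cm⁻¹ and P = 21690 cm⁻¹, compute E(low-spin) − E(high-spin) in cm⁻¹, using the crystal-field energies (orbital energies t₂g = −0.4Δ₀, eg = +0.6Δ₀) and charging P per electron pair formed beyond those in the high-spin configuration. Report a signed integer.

-23400

Ligand charges: 4×(-1) from CN⁻ and 1×(+0) from bipy sum to -4; with overall charge -1, Fe is +3.
Fe is in group 8, so Fe³⁺ is d⁵ (8 − 3 = 5).
High-spin d⁵ fills as t₂g³ eg² with CFSE 3(−0.4) + 2(+0.6) = 0.0Δ₀ = 0 cm⁻¹.
Low-spin: t₂g⁵ eg⁰, orbital CFSE = -2.0Δ₀ = -66780 cm⁻¹; plus 2 excess pairs × P = +43380 cm⁻¹; total -23400 cm⁻¹.
E(LS) − E(HS) = -23400 − (0) = -23400 cm⁻¹.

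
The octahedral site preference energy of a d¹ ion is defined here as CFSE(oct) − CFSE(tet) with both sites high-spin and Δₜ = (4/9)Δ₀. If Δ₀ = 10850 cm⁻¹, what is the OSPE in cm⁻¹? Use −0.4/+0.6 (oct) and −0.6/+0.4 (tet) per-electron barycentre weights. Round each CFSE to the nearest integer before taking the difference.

Octahedral (high-spin): t₂g¹ eg⁰, CFSE = 1(−0.4) + 0(+0.6) = -0.4Δ₀ = -0.4 × 10850 = -4340 cm⁻¹.
Tetrahedral e¹ t₂⁰ gives -0.6Δₜ = -0.6 × (4/9) × 10850 = -2893 cm⁻¹.
OSPE = -4340 − (-2893) = -1447 cm⁻¹.

-1447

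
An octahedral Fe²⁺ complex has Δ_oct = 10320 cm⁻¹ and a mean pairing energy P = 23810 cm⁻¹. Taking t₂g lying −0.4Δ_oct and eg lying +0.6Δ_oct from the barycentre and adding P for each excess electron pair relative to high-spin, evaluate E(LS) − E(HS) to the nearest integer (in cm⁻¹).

Fe sits in group 8; removing 2 electrons leaves Fe²⁺ with 8 − 2 = 6 d electrons.
High-spin d⁶ fills as t₂g⁴ eg² with CFSE 4(−0.4) + 2(+0.6) = -0.4Δ_oct = -4128 cm⁻¹.
Low-spin t₂g⁶ eg⁰ gives -2.4Δ_oct = -24768 cm⁻¹, but forming 2 extra pairs costs 2P = 47620 cm⁻¹, so E(LS) = -24768 + 47620 = 22852 cm⁻¹.
Thus E(LS) − E(HS) = 26980 cm⁻¹.

26980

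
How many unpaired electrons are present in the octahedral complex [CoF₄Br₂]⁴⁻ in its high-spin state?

3

Ligand charges: 4×(-1) from F⁻ and 2×(-1) from Br⁻ sum to -6; with overall charge -4, Co is +2.
Group 9 minus oxidation state +2 gives a d⁷ configuration for Co²⁺.
Configuration: t₂g⁵ eg², giving 3 unpaired electrons.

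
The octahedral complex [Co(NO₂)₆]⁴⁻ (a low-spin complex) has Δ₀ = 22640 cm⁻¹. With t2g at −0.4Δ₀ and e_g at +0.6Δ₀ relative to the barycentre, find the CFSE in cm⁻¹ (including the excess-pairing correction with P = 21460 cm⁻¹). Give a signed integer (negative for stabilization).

Each NO₂⁻ contributes -1; 6 × (-1) = -6. With overall charge -4, Co is in the +2 oxidation state.
Co is in group 9, so Co²⁺ is d⁷ (9 − 2 = 7).
Electron filling gives t2g^6 e_g^1.
CFSE(orbital) = 6×(-0.4Δ₀) + 1×(0.6Δ₀) = -1.8Δ₀; with Δ₀ = 22640 cm⁻¹ that is -40752 cm⁻¹.
High-spin d⁷ would be t2g^5 e_g^2 with 2 pairs; low-spin has 3, so 1 excess pair costs +1P = +21460 cm⁻¹.
Overall CFSE = -40752 + 21460 = -19292 cm⁻¹.

-19292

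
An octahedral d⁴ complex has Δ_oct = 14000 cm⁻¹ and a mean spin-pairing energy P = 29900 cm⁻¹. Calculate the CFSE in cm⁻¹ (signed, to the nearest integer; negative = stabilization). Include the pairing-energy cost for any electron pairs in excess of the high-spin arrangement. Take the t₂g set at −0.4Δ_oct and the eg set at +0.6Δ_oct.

-8400

With Δ_oct < P the complex is high-spin.
Filling d⁴ accordingly: t₂g³ eg¹.
Orbital CFSE = -0.6Δ_oct = -0.6 × 14000 = -8400 cm⁻¹.
High-spin has no excess pairs, so no pairing correction applies.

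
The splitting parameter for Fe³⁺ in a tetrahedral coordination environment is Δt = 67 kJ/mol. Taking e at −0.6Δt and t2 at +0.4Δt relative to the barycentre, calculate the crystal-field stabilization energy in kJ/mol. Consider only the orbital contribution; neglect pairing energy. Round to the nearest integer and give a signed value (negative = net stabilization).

Fe is in group 8, so Fe³⁺ is d⁵ (8 − 3 = 5).
With tetrahedral geometry the complex is necessarily high-spin.
Configuration: e^2 t2^3.
Orbital CFSE = 2(-0.6) + 3(0.4) = 0.0Δt = 0.0 × 67 = 0 kJ/mol.

0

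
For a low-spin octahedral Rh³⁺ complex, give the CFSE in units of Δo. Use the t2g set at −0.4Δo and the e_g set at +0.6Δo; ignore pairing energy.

-2.4 Δo

Rh³⁺: group 9, so d-count = 9 − 3 = 6.
Configuration: t2g^6 e_g^0.
CFSE = 6(-0.4Δo) + 0(0.6Δo) = -2.4Δo + 0.0Δo = -2.4Δo.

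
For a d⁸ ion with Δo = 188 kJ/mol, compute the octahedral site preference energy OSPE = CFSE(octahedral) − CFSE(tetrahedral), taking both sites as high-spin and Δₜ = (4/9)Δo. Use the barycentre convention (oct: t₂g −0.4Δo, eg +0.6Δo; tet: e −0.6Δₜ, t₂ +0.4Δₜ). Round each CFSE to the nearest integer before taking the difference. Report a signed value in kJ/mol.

Octahedral high-spin t2g^6 e_g^2: CFSE = -1.2 × 188 = -226 kJ/mol.
Tetrahedral e^4 t2^4 gives -0.8Δₜ = -0.8 × (4/9) × 188 = -67 kJ/mol.
OSPE = -226 − (-67) = -159 kJ/mol.

-159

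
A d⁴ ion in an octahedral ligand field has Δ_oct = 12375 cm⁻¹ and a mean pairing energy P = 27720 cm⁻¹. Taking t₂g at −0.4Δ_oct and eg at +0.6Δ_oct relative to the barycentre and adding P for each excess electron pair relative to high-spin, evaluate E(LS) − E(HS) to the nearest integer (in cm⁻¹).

15345

High-spin d⁴ fills as t₂g³ eg¹ with CFSE 3(−0.4) + 1(+0.6) = -0.6Δ_oct = -7425 cm⁻¹.
For low-spin the configuration is t₂g⁴ eg⁰: orbital energy -1.6 × 12375 = -19800 cm⁻¹, and 1 additional pair relative to high-spin adds 27720 cm⁻¹, giving 7920 cm⁻¹.
The difference is 7920 − (-7425) = 15345 cm⁻¹, so high-spin lies lower.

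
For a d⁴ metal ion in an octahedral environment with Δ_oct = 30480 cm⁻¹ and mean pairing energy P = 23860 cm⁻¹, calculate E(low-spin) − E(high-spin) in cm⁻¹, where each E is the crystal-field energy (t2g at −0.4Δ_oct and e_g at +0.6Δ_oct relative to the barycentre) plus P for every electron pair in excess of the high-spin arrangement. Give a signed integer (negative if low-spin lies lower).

-6620

High-spin d⁴ fills as t2g^3 e_g^1 with CFSE 3(−0.4) + 1(+0.6) = -0.6Δ_oct = -18288 cm⁻¹.
For low-spin the configuration is t2g^4 e_g^0: orbital energy -1.6 × 30480 = -48768 cm⁻¹, and 1 additional pair relative to high-spin adds 23860 cm⁻¹, giving -24908 cm⁻¹.
The difference is -24908 − (-18288) = -6620 cm⁻¹, so low-spin lies lower.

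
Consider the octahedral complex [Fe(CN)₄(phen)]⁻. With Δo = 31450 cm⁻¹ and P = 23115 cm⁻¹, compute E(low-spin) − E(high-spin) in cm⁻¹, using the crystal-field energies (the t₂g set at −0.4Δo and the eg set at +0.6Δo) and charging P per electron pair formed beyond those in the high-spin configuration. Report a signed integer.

Ligand charges: 4×(-1) from CN⁻ and 1×(+0) from phen sum to -4; with overall charge -1, Fe is +3.
Fe³⁺: group 8, so d-count = 8 − 3 = 5.
High-spin d⁵ fills as t₂g³ eg² with CFSE 3(−0.4) + 2(+0.6) = 0.0Δo = 0 cm⁻¹.
For low-spin the configuration is t₂g⁵ eg⁰: orbital energy -2.0 × 31450 = -62900 cm⁻¹, and 2 additional pairs relative to high-spin add 46230 cm⁻¹, giving -16670 cm⁻¹.
The difference is -16670 − (0) = -16670 cm⁻¹, so low-spin lies lower.

-16670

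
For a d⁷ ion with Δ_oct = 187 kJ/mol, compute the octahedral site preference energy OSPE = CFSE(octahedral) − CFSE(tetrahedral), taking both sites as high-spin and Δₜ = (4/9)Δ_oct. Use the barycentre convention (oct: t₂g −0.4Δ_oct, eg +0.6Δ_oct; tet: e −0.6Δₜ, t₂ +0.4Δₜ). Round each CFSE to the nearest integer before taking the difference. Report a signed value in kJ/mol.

Octahedral (high-spin): t₂g⁵ eg², CFSE = 5(−0.4) + 2(+0.6) = -0.8Δ_oct = -0.8 × 187 = -150 kJ/mol.
Tetrahedral e⁴ t₂³ gives -1.2Δₜ = -1.2 × (4/9) × 187 = -100 kJ/mol.
OSPE = -150 − (-100) = -50 kJ/mol.

-50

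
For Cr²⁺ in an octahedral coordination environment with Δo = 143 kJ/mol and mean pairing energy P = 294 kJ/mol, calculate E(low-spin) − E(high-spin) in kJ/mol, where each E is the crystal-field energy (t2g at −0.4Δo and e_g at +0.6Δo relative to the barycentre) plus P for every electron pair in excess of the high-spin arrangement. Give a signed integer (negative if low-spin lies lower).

Cr is in group 6, so Cr²⁺ is d⁴ (6 − 2 = 4).
In the high-spin limit (t2g^3 e_g^1) the orbital term is -0.6Δo = -86 kJ/mol, with no excess pairing.
For low-spin the configuration is t2g^4 e_g^0: orbital energy -1.6 × 143 = -229 kJ/mol, and 1 additional pair relative to high-spin adds 294 kJ/mol, giving 65 kJ/mol.
The difference is 65 − (-86) = 151 kJ/mol, so high-spin lies lower.

151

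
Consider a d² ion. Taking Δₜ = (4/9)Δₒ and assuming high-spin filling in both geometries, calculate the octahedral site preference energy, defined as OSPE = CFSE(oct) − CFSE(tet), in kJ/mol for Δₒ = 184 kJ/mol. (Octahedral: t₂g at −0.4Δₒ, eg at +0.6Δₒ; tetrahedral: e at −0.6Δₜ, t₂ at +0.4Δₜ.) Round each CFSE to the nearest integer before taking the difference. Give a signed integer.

In an octahedral site d² (HS) is t2g^2 e_g^0, giving CFSE(oct) = -0.8Δₒ = -147 kJ/mol.
Tetrahedral: e^2 t2^0, CFSE = 2(−0.6) + 0(+0.4) = -1.2Δₜ = -1.2 × (4/9) × 184 = -98 kJ/mol.
OSPE = CFSE(oct) − CFSE(tet) = -147 − (-98) = -49 kJ/mol.

-49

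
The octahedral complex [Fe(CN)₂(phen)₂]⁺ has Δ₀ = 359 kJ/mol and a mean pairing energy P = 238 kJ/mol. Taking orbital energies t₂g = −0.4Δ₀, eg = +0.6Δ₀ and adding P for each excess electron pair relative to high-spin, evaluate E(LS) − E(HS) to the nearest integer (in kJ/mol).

-242

Ligand charges: 2×(-1) from CN⁻ and 2×(+0) from phen sum to -2; with overall charge +1, Fe is +3.
Fe³⁺: group 8, so d-count = 8 − 3 = 5.
In the high-spin limit (t₂g³ eg²) the orbital term is 0.0Δ₀ = 0 kJ/mol, with no excess pairing.
Low-spin t₂g⁵ eg⁰ gives -2.0Δ₀ = -718 kJ/mol, but forming 2 extra pairs costs 2P = 476 kJ/mol, so E(LS) = -718 + 476 = -242 kJ/mol.
Thus E(LS) − E(HS) = -242 kJ/mol.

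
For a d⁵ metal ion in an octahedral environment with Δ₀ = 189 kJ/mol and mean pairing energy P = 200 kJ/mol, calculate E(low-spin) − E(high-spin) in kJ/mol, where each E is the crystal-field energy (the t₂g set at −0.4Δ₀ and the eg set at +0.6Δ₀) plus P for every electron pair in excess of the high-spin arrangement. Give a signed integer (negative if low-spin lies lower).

High-spin: t₂g³ eg², CFSE = 0.0Δ₀ = 0 kJ/mol.
Low-spin: t₂g⁵ eg⁰, orbital CFSE = -2.0Δ₀ = -378 kJ/mol; plus 2 excess pairs × P = +400 kJ/mol; total 22 kJ/mol.
The difference is 22 − (0) = 22 kJ/mol, so high-spin lies lower.

22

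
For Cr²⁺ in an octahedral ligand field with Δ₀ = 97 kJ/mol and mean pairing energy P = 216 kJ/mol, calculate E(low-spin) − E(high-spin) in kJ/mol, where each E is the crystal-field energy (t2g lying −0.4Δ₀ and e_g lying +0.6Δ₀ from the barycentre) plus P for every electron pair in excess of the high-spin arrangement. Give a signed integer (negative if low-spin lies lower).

119

Cr is in group 6, so Cr²⁺ is d⁴ (6 − 2 = 4).
In the high-spin limit (t2g^3 e_g^1) the orbital term is -0.6Δ₀ = -58 kJ/mol, with no excess pairing.
Low-spin: t2g^4 e_g^0, orbital CFSE = -1.6Δ₀ = -155 kJ/mol; plus 1 excess pair × P = +216 kJ/mol; total 61 kJ/mol.
E(LS) − E(HS) = 61 − (-58) = 119 kJ/mol.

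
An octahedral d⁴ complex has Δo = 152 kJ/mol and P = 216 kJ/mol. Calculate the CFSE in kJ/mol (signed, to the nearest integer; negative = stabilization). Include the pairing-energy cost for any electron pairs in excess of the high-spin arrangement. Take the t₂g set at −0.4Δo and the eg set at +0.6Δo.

-91

Since Δo = 152 kJ/mol < P = 216 kJ/mol, the complex adopts the high-spin configuration.
Configuration: t₂g³ eg¹.
Orbital CFSE = -0.6Δo = -0.6 × 152 = -91 kJ/mol.
High-spin has no excess pairs, so no pairing correction applies.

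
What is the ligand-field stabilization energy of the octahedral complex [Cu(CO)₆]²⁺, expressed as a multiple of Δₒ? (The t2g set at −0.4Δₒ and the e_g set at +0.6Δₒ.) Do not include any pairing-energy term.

CO is neutral, so the +2 overall charge sits on Cu: oxidation state +2.
Cu is in group 11, so Cu²⁺ is d⁹ (11 − 2 = 9).
Configuration: t2g^6 e_g^3.
CFSE = 6(-0.4Δₒ) + 3(0.6Δₒ) = -2.4Δₒ + 1.8Δₒ = -0.6Δₒ.

-0.6 Δₒ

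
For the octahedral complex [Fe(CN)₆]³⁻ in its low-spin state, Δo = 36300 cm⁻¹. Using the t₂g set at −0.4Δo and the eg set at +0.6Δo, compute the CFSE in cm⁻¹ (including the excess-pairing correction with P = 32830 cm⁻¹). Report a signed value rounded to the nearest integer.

-6940

Each CN⁻ contributes -1; 6 × (-1) = -6. With overall charge -3, Fe is in the +3 oxidation state.
Fe is in group 8, so Fe³⁺ is d⁵ (8 − 3 = 5).
The d⁵ electrons fill as t₂g⁵ eg⁰.
CFSE(orbital) = 5×(-0.4Δo) + 0×(0.6Δo) = -2.0Δo; with Δo = 36300 cm⁻¹ that is -72600 cm⁻¹.
Relative to high-spin t₂g³ eg² (0 paired), the low-spin configuration has 2 additional pairs, contributing +2 × 32830 = +65660 cm⁻¹.
Combining: -72600 + 65660 = -6940 cm⁻¹.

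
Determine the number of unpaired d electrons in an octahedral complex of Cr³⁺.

Cr is in group 6, so Cr³⁺ is d³ (6 − 3 = 3).
For octahedral d³ the high- and low-spin configurations coincide.
Configuration: t2g^3 e_g^0, giving 3 unpaired electrons.

3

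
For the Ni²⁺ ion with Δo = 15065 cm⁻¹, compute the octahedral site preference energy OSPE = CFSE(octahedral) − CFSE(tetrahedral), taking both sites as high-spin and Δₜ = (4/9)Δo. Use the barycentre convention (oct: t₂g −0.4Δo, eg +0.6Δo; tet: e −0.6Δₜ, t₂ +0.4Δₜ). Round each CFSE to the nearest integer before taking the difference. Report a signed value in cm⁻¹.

-12722

Ni is in group 10, so Ni²⁺ is d⁸ (10 − 2 = 8).
In an octahedral site d⁸ (HS) is t2g^6 e_g^2, giving CFSE(oct) = -1.2Δo = -18078 cm⁻¹.
Tetrahedral e^4 t2^4 gives -0.8Δₜ = -0.8 × (4/9) × 15065 = -5356 cm⁻¹.
OSPE = -18078 − (-5356) = -12722 cm⁻¹.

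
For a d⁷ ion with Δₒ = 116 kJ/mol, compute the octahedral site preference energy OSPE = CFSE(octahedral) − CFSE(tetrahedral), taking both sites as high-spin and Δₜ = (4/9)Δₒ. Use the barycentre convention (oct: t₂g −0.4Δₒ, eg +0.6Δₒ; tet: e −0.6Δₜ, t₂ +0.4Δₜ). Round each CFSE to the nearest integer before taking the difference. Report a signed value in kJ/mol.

Octahedral high-spin t2g^5 e_g^2: CFSE = -0.8 × 116 = -93 kJ/mol.
Tetrahedral: e^4 t2^3, CFSE = 4(−0.6) + 3(+0.4) = -1.2Δₜ = -1.2 × (4/9) × 116 = -62 kJ/mol.
Subtracting, OSPE = -93 − (-62) = -31 kJ/mol.

-31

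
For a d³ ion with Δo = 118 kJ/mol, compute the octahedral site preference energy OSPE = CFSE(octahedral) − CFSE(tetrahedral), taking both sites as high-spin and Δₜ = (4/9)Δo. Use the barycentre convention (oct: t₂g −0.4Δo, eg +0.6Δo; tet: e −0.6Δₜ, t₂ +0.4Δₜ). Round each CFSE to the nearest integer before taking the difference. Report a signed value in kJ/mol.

Octahedral high-spin t₂g³ eg⁰: CFSE = -1.2 × 118 = -142 kJ/mol.
In a tetrahedral site the filling is e² t₂¹: CFSE(tet) = -0.8Δₜ = -0.8 × (4/9)(118) = -42 kJ/mol.
Subtracting, OSPE = -142 − (-42) = -100 kJ/mol.

-100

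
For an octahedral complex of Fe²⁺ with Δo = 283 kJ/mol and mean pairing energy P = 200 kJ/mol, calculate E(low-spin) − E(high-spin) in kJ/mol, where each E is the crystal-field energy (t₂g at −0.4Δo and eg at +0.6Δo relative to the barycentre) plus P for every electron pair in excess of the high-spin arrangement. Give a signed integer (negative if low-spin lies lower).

Group 8 minus oxidation state +2 gives a d⁶ configuration for Fe²⁺.
High-spin: t₂g⁴ eg², CFSE = -0.4Δo = -113 kJ/mol.
Low-spin: t₂g⁶ eg⁰, orbital CFSE = -2.4Δo = -679 kJ/mol; plus 2 excess pairs × P = +400 kJ/mol; total -279 kJ/mol.
E(LS) − E(HS) = -279 − (-113) = -166 kJ/mol.

-166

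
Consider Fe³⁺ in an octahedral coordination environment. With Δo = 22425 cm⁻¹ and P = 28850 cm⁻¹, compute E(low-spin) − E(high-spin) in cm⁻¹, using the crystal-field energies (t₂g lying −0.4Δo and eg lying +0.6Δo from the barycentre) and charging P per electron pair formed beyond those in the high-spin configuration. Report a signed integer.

12850

Group 8 minus oxidation state +3 gives a d⁵ configuration for Fe³⁺.
In the high-spin limit (t₂g³ eg²) the orbital term is 0.0Δo = 0 cm⁻¹, with no excess pairing.
Low-spin t₂g⁵ eg⁰ gives -2.0Δo = -44850 cm⁻¹, but forming 2 extra pairs costs 2P = 57700 cm⁻¹, so E(LS) = -44850 + 57700 = 12850 cm⁻¹.
E(LS) − E(HS) = 12850 − (0) = 12850 cm⁻¹.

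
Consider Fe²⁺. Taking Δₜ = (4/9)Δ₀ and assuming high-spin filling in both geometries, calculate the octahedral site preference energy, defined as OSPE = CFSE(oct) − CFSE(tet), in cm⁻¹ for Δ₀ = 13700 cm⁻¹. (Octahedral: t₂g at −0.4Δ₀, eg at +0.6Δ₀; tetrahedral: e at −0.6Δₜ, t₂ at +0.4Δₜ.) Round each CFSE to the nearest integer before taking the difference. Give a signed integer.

-1827

Fe²⁺: group 8, so d-count = 8 − 2 = 6.
In an octahedral site d⁶ (HS) is t₂g⁴ eg², giving CFSE(oct) = -0.4Δ₀ = -5480 cm⁻¹.
Tetrahedral e³ t₂³ gives -0.6Δₜ = -0.6 × (4/9) × 13700 = -3653 cm⁻¹.
OSPE = -5480 − (-3653) = -1827 cm⁻¹.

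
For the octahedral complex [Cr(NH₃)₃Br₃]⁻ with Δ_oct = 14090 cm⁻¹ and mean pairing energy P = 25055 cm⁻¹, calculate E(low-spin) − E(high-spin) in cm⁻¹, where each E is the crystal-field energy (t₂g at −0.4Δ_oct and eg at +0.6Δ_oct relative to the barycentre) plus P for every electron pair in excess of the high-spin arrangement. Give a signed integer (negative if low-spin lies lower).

Ligand charges: 3×(+0) from NH₃ and 3×(-1) from Br⁻ sum to -3; with overall charge -1, Cr is +2.
Cr is in group 6, so Cr²⁺ is d⁴ (6 − 2 = 4).
In the high-spin limit (t₂g³ eg¹) the orbital term is -0.6Δ_oct = -8454 cm⁻¹, with no excess pairing.
For low-spin the configuration is t₂g⁴ eg⁰: orbital energy -1.6 × 14090 = -22544 cm⁻¹, and 1 additional pair relative to high-spin adds 25055 cm⁻¹, giving 2511 cm⁻¹.
The difference is 2511 − (-8454) = 10965 cm⁻¹, so high-spin lies lower.

10965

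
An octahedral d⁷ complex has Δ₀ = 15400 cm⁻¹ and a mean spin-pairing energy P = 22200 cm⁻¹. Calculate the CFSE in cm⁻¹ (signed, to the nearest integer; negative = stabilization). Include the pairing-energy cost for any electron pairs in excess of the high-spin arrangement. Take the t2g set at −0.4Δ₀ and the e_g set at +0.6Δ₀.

-12320

Since Δ₀ = 15400 cm⁻¹ < P = 22200 cm⁻¹, the complex adopts the high-spin configuration.
Configuration: t2g^5 e_g^2.
Orbital CFSE = -0.8Δ₀ = -0.8 × 15400 = -12320 cm⁻¹.
High-spin has no excess pairs, so no pairing correction applies.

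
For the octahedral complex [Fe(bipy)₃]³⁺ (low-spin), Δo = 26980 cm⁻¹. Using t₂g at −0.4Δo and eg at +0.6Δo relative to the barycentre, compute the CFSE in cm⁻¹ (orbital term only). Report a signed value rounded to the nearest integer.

bipy is neutral, so the +3 overall charge sits on Fe: oxidation state +3.
Fe³⁺: group 8, so d-count = 8 − 3 = 5.
Configuration: t₂g⁵ eg⁰.
CFSE(orbital) = 5×(-0.4Δo) + 0×(0.6Δo) = -2.0Δo; with Δo = 26980 cm⁻¹ that is -53960 cm⁻¹.

-53960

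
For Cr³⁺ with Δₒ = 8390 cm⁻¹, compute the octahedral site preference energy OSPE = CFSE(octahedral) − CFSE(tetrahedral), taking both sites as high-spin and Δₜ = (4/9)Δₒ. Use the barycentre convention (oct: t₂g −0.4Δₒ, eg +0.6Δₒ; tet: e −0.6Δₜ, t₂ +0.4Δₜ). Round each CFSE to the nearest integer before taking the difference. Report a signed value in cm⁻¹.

-7085

Cr sits in group 6; removing 3 electrons leaves Cr³⁺ with 6 − 3 = 3 d electrons.
In an octahedral site d³ (HS) is t2g^3 e_g^0, giving CFSE(oct) = -1.2Δₒ = -10068 cm⁻¹.
Tetrahedral: e^2 t2^1, CFSE = 2(−0.6) + 1(+0.4) = -0.8Δₜ = -0.8 × (4/9) × 8390 = -2983 cm⁻¹.
OSPE = -10068 − (-2983) = -7085 cm⁻¹.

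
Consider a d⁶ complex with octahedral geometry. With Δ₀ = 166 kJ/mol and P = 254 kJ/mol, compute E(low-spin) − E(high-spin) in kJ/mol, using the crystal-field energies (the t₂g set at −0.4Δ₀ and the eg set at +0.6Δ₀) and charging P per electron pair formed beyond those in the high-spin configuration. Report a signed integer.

In the high-spin limit (t₂g⁴ eg²) the orbital term is -0.4Δ₀ = -66 kJ/mol, with no excess pairing.
For low-spin the configuration is t₂g⁶ eg⁰: orbital energy -2.4 × 166 = -398 kJ/mol, and 2 additional pairs relative to high-spin add 508 kJ/mol, giving 110 kJ/mol.
The difference is 110 − (-66) = 176 kJ/mol, so high-spin lies lower.

176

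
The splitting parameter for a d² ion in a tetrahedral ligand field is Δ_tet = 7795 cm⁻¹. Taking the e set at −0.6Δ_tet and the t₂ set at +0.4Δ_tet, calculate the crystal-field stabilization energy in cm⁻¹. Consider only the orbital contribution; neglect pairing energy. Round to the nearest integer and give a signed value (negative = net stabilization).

Tetrahedral splitting is small, so the complex is high-spin.
The d² electrons fill as e² t₂⁰.
Orbital CFSE = 2(-0.6) + 0(0.4) = -1.2Δ_tet = -1.2 × 7795 = -9354 cm⁻¹.

-9354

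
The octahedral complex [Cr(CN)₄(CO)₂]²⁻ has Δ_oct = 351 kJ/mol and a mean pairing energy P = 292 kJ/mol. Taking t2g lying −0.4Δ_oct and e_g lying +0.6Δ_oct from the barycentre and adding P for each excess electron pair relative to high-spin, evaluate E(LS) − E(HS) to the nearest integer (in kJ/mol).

Ligand charges: 4×(-1) from CN⁻ and 2×(+0) from CO sum to -4; with overall charge -2, Cr is +2.
Cr²⁺: group 6, so d-count = 6 − 2 = 4.
High-spin d⁴ fills as t2g^3 e_g^1 with CFSE 3(−0.4) + 1(+0.6) = -0.6Δ_oct = -211 kJ/mol.
Low-spin: t2g^4 e_g^0, orbital CFSE = -1.6Δ_oct = -562 kJ/mol; plus 1 excess pair × P = +292 kJ/mol; total -270 kJ/mol.
E(LS) − E(HS) = -270 − (-211) = -59 kJ/mol.

-59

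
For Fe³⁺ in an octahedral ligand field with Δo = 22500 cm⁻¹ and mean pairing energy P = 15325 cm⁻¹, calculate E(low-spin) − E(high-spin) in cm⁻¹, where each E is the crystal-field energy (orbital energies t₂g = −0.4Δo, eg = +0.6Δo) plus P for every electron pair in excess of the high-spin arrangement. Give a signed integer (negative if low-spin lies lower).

Fe is in group 8, so Fe³⁺ is d⁵ (8 − 3 = 5).
High-spin d⁵ fills as t₂g³ eg² with CFSE 3(−0.4) + 2(+0.6) = 0.0Δo = 0 cm⁻¹.
Low-spin t₂g⁵ eg⁰ gives -2.0Δo = -45000 cm⁻¹, but forming 2 extra pairs costs 2P = 30650 cm⁻¹, so E(LS) = -45000 + 30650 = -14350 cm⁻¹.
Thus E(LS) − E(HS) = -14350 cm⁻¹.

-14350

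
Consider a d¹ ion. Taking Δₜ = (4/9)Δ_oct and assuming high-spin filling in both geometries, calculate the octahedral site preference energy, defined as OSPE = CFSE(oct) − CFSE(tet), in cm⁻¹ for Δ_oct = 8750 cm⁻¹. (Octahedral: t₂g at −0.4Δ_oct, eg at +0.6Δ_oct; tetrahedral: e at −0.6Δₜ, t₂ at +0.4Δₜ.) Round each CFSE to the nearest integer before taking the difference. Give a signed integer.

Octahedral (high-spin): t2g^1 e_g^0, CFSE = 1(−0.4) + 0(+0.6) = -0.4Δ_oct = -0.4 × 8750 = -3500 cm⁻¹.
In a tetrahedral site the filling is e^1 t2^0: CFSE(tet) = -0.6Δₜ = -0.6 × (4/9)(8750) = -2333 cm⁻¹.
OSPE = CFSE(oct) − CFSE(tet) = -3500 − (-2333) = -1167 cm⁻¹.

-1167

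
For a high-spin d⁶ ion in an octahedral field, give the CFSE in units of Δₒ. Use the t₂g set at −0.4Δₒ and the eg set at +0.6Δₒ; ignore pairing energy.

-0.4 Δₒ

Configuration: t₂g⁴ eg².
CFSE = 4(-0.4Δₒ) + 2(0.6Δₒ) = -1.6Δₒ + 1.2Δₒ = -0.4Δₒ.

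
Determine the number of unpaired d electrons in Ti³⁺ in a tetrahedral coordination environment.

Ti sits in group 4; removing 3 electrons leaves Ti³⁺ with 4 − 3 = 1 d electrons.
With tetrahedral geometry the complex is necessarily high-spin.
Configuration: e¹ t₂⁰, giving 1 unpaired electron.

1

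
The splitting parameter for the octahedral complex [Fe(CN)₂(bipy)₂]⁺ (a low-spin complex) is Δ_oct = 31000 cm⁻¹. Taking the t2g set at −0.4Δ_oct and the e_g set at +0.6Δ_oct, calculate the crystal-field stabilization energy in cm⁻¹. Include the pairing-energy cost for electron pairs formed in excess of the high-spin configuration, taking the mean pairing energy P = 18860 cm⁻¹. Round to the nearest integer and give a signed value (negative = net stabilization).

Ligand charges: 2×(-1) from CN⁻ and 2×(+0) from bipy sum to -2; with overall charge +1, Fe is +3.
Group 8 minus oxidation state +3 gives a d⁵ configuration for Fe³⁺.
Configuration: t2g^5 e_g^0.
The orbital stabilization is -2.0Δ_oct = -2.0 × 31000 = -62000 cm⁻¹.
Relative to high-spin t2g^3 e_g^2 (0 paired), the low-spin configuration has 2 additional pairs, contributing +2 × 18860 = +37720 cm⁻¹.
Combining: -62000 + 37720 = -24280 cm⁻¹.

-24280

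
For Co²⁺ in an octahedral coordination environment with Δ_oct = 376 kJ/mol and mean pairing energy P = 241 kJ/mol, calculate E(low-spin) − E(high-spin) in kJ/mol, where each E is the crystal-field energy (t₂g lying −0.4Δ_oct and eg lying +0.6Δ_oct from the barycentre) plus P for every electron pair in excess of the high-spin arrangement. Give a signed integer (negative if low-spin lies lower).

-135

Group 9 minus oxidation state +2 gives a d⁷ configuration for Co²⁺.
High-spin: t₂g⁵ eg², CFSE = -0.8Δ_oct = -301 kJ/mol.
Low-spin: t₂g⁶ eg¹, orbital CFSE = -1.8Δ_oct = -677 kJ/mol; plus 1 excess pair × P = +241 kJ/mol; total -436 kJ/mol.
E(LS) − E(HS) = -436 − (-301) = -135 kJ/mol.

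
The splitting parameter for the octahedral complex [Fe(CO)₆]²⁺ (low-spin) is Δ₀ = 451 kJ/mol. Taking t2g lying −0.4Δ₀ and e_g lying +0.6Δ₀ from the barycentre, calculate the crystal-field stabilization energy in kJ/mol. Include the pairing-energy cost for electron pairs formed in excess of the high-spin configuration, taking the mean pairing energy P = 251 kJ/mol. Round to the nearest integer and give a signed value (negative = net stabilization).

-580

CO is neutral, so the +2 overall charge sits on Fe: oxidation state +2.
Fe²⁺: group 8, so d-count = 8 − 2 = 6.
Configuration: t2g^6 e_g^0.
The orbital stabilization is -2.4Δ₀ = -2.4 × 451 = -1082 kJ/mol.
High-spin d⁶ would be t2g^4 e_g^2 with 1 pair; low-spin has 3, so 2 excess pairs cost +2P = +502 kJ/mol.
Net CFSE = -1082 + 502 = -580 kJ/mol.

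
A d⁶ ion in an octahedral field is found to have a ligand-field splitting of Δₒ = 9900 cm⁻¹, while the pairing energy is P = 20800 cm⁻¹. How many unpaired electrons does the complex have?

With Δₒ < P the complex is high-spin.
Filling d⁶ accordingly: t2g^4 e_g^2.
Unpaired electrons: 4.

4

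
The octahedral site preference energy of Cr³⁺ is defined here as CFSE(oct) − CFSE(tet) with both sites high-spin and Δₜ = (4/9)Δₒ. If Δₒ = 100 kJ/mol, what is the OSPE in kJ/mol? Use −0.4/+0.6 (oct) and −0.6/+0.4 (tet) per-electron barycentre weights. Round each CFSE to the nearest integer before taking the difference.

-84

Cr sits in group 6; removing 3 electrons leaves Cr³⁺ with 6 − 3 = 3 d electrons.
Octahedral (high-spin): t₂g³ eg⁰, CFSE = 3(−0.4) + 0(+0.6) = -1.2Δₒ = -1.2 × 100 = -120 kJ/mol.
Tetrahedral e² t₂¹ gives -0.8Δₜ = -0.8 × (4/9) × 100 = -36 kJ/mol.
OSPE = CFSE(oct) − CFSE(tet) = -120 − (-36) = -84 kJ/mol.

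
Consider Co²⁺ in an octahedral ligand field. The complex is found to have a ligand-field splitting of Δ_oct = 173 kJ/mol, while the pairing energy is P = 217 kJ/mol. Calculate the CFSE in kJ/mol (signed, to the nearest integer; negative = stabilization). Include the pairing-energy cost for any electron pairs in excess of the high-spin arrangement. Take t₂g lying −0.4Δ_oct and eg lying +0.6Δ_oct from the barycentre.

-138

Co sits in group 9; removing 2 electrons leaves Co²⁺ with 9 − 2 = 7 d electrons.
Since Δ_oct = 173 kJ/mol < P = 217 kJ/mol, the complex adopts the high-spin configuration.
Filling d⁷ accordingly: t₂g⁵ eg².
Orbital CFSE = -0.8Δ_oct = -0.8 × 173 = -138 kJ/mol.
High-spin has no excess pairs, so no pairing correction applies.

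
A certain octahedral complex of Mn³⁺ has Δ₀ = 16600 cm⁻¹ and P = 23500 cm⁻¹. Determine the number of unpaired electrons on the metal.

4

Mn is in group 7, so Mn³⁺ is d⁴ (7 − 3 = 4).
Here Δ₀ < P (16600 < 23500), so the high-spin state is favoured.
That gives t₂g³ eg¹.
Unpaired electrons: 4.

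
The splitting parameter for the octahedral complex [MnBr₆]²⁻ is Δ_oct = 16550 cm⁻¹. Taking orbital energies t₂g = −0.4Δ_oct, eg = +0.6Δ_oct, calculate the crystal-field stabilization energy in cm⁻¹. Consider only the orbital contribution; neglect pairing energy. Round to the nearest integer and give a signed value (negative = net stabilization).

-19860

Each Br⁻ contributes -1; 6 × (-1) = -6. With overall charge -2, Mn is in the +4 oxidation state.
Mn is in group 7, so Mn⁴⁺ is d³ (7 − 4 = 3).
Configuration: t₂g³ eg⁰.
The orbital stabilization is -1.2Δ_oct = -1.2 × 16550 = -19860 cm⁻¹.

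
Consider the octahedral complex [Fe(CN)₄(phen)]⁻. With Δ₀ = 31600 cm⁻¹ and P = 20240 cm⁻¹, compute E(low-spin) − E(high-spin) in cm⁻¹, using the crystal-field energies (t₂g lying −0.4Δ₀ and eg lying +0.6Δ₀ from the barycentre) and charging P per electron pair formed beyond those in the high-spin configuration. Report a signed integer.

-22720

Ligand charges: 4×(-1) from CN⁻ and 1×(+0) from phen sum to -4; with overall charge -1, Fe is +3.
Fe is in group 8, so Fe³⁺ is d⁵ (8 − 3 = 5).
High-spin d⁵ fills as t₂g³ eg² with CFSE 3(−0.4) + 2(+0.6) = 0.0Δ₀ = 0 cm⁻¹.
Low-spin: t₂g⁵ eg⁰, orbital CFSE = -2.0Δ₀ = -63200 cm⁻¹; plus 2 excess pairs × P = +40480 cm⁻¹; total -22720 cm⁻¹.
Thus E(LS) − E(HS) = -22720 cm⁻¹.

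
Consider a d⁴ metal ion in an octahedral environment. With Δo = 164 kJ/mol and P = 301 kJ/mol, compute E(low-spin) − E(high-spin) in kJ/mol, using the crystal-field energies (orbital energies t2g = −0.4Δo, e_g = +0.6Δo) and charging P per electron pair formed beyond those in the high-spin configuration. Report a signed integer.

137

High-spin d⁴ fills as t2g^3 e_g^1 with CFSE 3(−0.4) + 1(+0.6) = -0.6Δo = -98 kJ/mol.
Low-spin t2g^4 e_g^0 gives -1.6Δo = -262 kJ/mol, but forming 1 extra pair costs 1P = 301 kJ/mol, so E(LS) = -262 + 301 = 39 kJ/mol.
The difference is 39 − (-98) = 137 kJ/mol, so high-spin lies lower.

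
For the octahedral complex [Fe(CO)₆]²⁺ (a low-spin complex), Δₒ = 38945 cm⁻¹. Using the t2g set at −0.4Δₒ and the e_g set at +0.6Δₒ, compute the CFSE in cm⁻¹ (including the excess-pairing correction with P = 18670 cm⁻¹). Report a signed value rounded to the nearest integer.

CO is neutral, so the +2 overall charge sits on Fe: oxidation state +2.
Group 8 minus oxidation state +2 gives a d⁶ configuration for Fe²⁺.
Configuration: t2g^6 e_g^0.
Orbital CFSE = 6(-0.4) + 0(0.6) = -2.4Δₒ = -2.4 × 38945 = -93468 cm⁻¹.
High-spin d⁶ would be t2g^4 e_g^2 with 1 pair; low-spin has 3, so 2 excess pairs cost +2P = +37340 cm⁻¹.
Overall CFSE = -93468 + 37340 = -56128 cm⁻¹.

-56128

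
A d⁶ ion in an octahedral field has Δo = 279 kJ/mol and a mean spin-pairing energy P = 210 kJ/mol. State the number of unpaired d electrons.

Here Δo > P (279 > 210), so the low-spin state is favoured.
Configuration: t₂g⁶ eg⁰.
Unpaired electrons: 0.

0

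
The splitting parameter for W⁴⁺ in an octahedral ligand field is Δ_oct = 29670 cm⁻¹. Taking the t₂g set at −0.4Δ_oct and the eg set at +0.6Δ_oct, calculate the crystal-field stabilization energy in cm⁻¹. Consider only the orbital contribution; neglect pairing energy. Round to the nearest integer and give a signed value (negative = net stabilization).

Group 6 minus oxidation state +4 gives a d² configuration for W⁴⁺.
Electron filling gives t₂g² eg⁰.
The orbital stabilization is -0.8Δ_oct = -0.8 × 29670 = -23736 cm⁻¹.

-23736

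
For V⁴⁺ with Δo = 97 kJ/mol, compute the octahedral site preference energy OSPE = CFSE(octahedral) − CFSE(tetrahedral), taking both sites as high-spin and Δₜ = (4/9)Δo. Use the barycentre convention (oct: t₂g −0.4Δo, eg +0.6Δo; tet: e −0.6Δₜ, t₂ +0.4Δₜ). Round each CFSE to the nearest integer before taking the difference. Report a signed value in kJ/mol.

-13

V⁴⁺: group 5, so d-count = 5 − 4 = 1.
Octahedral high-spin t₂g¹ eg⁰: CFSE = -0.4 × 97 = -39 kJ/mol.
Tetrahedral e¹ t₂⁰ gives -0.6Δₜ = -0.6 × (4/9) × 97 = -26 kJ/mol.
Subtracting, OSPE = -39 − (-26) = -13 kJ/mol.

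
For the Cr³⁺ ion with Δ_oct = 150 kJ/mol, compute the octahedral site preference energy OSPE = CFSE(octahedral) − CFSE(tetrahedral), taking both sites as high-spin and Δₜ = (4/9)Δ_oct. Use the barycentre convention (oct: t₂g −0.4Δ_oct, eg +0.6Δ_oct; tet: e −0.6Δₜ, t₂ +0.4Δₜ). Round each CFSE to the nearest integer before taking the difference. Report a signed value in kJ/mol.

-127

Cr is in group 6, so Cr³⁺ is d³ (6 − 3 = 3).
Octahedral (high-spin): t2g^3 e_g^0, CFSE = 3(−0.4) + 0(+0.6) = -1.2Δ_oct = -1.2 × 150 = -180 kJ/mol.
Tetrahedral e^2 t2^1 gives -0.8Δₜ = -0.8 × (4/9) × 150 = -53 kJ/mol.
OSPE = CFSE(oct) − CFSE(tet) = -180 − (-53) = -127 kJ/mol.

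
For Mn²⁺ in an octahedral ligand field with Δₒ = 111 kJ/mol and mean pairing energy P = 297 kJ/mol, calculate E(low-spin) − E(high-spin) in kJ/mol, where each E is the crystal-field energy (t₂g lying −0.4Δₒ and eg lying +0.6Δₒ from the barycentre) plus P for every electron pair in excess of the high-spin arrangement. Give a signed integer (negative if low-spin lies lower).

372

Mn²⁺: group 7, so d-count = 7 − 2 = 5.
High-spin d⁵ fills as t₂g³ eg² with CFSE 3(−0.4) + 2(+0.6) = 0.0Δₒ = 0 kJ/mol.
For low-spin the configuration is t₂g⁵ eg⁰: orbital energy -2.0 × 111 = -222 kJ/mol, and 2 additional pairs relative to high-spin add 594 kJ/mol, giving 372 kJ/mol.
E(LS) − E(HS) = 372 − (0) = 372 kJ/mol.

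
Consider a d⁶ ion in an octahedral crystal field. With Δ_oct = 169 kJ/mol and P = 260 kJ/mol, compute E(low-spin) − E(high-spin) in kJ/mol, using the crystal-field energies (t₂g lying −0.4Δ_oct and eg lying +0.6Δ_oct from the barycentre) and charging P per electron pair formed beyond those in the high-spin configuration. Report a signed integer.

182

High-spin d⁶ fills as t₂g⁴ eg² with CFSE 4(−0.4) + 2(+0.6) = -0.4Δ_oct = -68 kJ/mol.
Low-spin t₂g⁶ eg⁰ gives -2.4Δ_oct = -406 kJ/mol, but forming 2 extra pairs costs 2P = 520 kJ/mol, so E(LS) = -406 + 520 = 114 kJ/mol.
E(LS) − E(HS) = 114 − (-68) = 182 kJ/mol.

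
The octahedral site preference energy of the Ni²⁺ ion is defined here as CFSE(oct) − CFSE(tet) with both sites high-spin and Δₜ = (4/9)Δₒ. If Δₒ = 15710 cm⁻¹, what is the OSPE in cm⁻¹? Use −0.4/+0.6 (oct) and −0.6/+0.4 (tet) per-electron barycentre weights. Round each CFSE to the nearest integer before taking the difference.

-13266

Group 10 minus oxidation state +2 gives a d⁸ configuration for Ni²⁺.
In an octahedral site d⁸ (HS) is t₂g⁶ eg², giving CFSE(oct) = -1.2Δₒ = -18852 cm⁻¹.
Tetrahedral e⁴ t₂⁴ gives -0.8Δₜ = -0.8 × (4/9) × 15710 = -5586 cm⁻¹.
OSPE = -18852 − (-5586) = -13266 cm⁻¹.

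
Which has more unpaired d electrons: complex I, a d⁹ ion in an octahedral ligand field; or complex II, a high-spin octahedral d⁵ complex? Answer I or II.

II

I: t2g^6 e_g^3 → 1 unpaired.
II: t2g^3 e_g^2 → 5 unpaired.
So II has more unpaired electrons.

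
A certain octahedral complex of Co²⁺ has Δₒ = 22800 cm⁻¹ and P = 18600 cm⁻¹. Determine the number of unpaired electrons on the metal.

1

Co²⁺: group 9, so d-count = 9 − 2 = 7.
Since Δₒ = 22800 cm⁻¹ > P = 18600 cm⁻¹, the complex adopts the low-spin configuration.
Configuration: t₂g⁶ eg¹.
Unpaired electrons: 1.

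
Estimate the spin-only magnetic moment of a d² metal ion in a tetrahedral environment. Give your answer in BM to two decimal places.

2.83 BM

Tetrahedral splitting is small, so the complex is high-spin.
Configuration: e² t₂⁰ → 2 unpaired electrons.
μ(spin-only) = √[2(2+2)] = √8 ≈ 2.83 BM.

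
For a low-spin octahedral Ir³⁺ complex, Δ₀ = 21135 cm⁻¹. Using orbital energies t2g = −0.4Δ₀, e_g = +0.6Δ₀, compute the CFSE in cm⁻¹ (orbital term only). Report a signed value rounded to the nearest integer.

-50724

Ir sits in group 9; removing 3 electrons leaves Ir³⁺ with 9 − 3 = 6 d electrons.
Electron filling gives t2g^6 e_g^0.
CFSE(orbital) = 6×(-0.4Δ₀) + 0×(0.6Δ₀) = -2.4Δ₀; with Δ₀ = 21135 cm⁻¹ that is -50724 cm⁻¹.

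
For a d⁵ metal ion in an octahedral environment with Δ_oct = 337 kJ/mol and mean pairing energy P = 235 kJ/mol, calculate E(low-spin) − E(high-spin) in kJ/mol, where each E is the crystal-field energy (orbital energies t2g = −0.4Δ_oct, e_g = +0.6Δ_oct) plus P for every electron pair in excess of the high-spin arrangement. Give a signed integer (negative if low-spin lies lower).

High-spin d⁵ fills as t2g^3 e_g^2 with CFSE 3(−0.4) + 2(+0.6) = 0.0Δ_oct = 0 kJ/mol.
Low-spin: t2g^5 e_g^0, orbital CFSE = -2.0Δ_oct = -674 kJ/mol; plus 2 excess pairs × P = +470 kJ/mol; total -204 kJ/mol.
E(LS) − E(HS) = -204 − (0) = -204 kJ/mol.

-204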